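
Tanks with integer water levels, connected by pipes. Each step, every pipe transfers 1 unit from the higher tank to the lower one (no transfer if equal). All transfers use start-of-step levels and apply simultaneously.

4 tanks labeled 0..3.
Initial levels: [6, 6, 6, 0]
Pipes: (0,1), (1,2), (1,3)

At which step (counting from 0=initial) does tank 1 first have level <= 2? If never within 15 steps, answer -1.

Step 1: flows [0=1,1=2,1->3] -> levels [6 5 6 1]
Step 2: flows [0->1,2->1,1->3] -> levels [5 6 5 2]
Step 3: flows [1->0,1->2,1->3] -> levels [6 3 6 3]
Step 4: flows [0->1,2->1,1=3] -> levels [5 5 5 3]
Step 5: flows [0=1,1=2,1->3] -> levels [5 4 5 4]
Step 6: flows [0->1,2->1,1=3] -> levels [4 6 4 4]
Step 7: flows [1->0,1->2,1->3] -> levels [5 3 5 5]
Step 8: flows [0->1,2->1,3->1] -> levels [4 6 4 4]
  -> period-2 cycle (repeats step 6); tank 1 never drops to <=2
Tank 1 never reaches <=2 within 15 steps

Answer: -1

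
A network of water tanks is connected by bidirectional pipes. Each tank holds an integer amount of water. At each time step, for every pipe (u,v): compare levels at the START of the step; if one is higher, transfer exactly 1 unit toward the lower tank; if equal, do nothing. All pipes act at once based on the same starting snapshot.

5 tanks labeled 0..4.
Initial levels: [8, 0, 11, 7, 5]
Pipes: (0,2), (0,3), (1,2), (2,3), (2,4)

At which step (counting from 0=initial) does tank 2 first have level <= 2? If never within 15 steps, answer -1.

Answer: -1

Derivation:
Step 1: flows [2->0,0->3,2->1,2->3,2->4] -> levels [8 1 7 9 6]
Step 2: flows [0->2,3->0,2->1,3->2,2->4] -> levels [8 2 7 7 7]
Step 3: flows [0->2,0->3,2->1,2=3,2=4] -> levels [6 3 7 8 7]
Step 4: flows [2->0,3->0,2->1,3->2,2=4] -> levels [8 4 6 6 7]
Step 5: flows [0->2,0->3,2->1,2=3,4->2] -> levels [6 5 7 7 6]
Step 6: flows [2->0,3->0,2->1,2=3,2->4] -> levels [8 6 4 6 7]
Step 7: flows [0->2,0->3,1->2,3->2,4->2] -> levels [6 5 8 6 6]
Step 8: flows [2->0,0=3,2->1,2->3,2->4] -> levels [7 6 4 7 7]
Step 9: flows [0->2,0=3,1->2,3->2,4->2] -> levels [6 5 8 6 6]
  -> period-2 cycle (repeats step 7); tank 2 never drops to <=2
Tank 2 never reaches <=2 within 15 steps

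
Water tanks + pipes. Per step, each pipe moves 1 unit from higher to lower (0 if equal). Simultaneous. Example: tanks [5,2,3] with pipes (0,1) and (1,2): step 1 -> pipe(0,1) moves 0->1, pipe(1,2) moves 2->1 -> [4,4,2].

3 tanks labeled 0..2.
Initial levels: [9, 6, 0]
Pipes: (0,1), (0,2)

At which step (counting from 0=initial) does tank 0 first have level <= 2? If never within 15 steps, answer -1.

Step 1: flows [0->1,0->2] -> levels [7 7 1]
Step 2: flows [0=1,0->2] -> levels [6 7 2]
Step 3: flows [1->0,0->2] -> levels [6 6 3]
Step 4: flows [0=1,0->2] -> levels [5 6 4]
Step 5: flows [1->0,0->2] -> levels [5 5 5]
Step 6: flows [0=1,0=2] -> levels [5 5 5]
  -> stable; tank 0 stays at 5 > 2
Tank 0 never reaches <=2 within 15 steps

Answer: -1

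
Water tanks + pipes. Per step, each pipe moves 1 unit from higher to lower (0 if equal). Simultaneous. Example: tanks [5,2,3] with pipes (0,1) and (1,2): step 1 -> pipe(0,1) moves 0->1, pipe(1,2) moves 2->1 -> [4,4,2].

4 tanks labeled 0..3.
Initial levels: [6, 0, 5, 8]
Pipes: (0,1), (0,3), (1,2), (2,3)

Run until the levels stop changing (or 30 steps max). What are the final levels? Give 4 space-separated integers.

Answer: 6 4 6 3

Derivation:
Step 1: flows [0->1,3->0,2->1,3->2] -> levels [6 2 5 6]
Step 2: flows [0->1,0=3,2->1,3->2] -> levels [5 4 5 5]
Step 3: flows [0->1,0=3,2->1,2=3] -> levels [4 6 4 5]
Step 4: flows [1->0,3->0,1->2,3->2] -> levels [6 4 6 3]
Step 5: flows [0->1,0->3,2->1,2->3] -> levels [4 6 4 5]
  -> period-2 cycle: step 5 state = step 3 state; never stabilizes
  -> state at step 30: (30-3) mod 2 = 1, same as step 4 -> [6 4 6 3]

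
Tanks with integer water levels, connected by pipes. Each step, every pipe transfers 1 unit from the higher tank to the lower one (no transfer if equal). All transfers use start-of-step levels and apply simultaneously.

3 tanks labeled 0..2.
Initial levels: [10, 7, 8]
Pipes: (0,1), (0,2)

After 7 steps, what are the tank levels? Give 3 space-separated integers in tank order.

Answer: 7 9 9

Derivation:
Step 1: flows [0->1,0->2] -> levels [8 8 9]
Step 2: flows [0=1,2->0] -> levels [9 8 8]
Step 3: flows [0->1,0->2] -> levels [7 9 9]
Step 4: flows [1->0,2->0] -> levels [9 8 8]
  -> period-2 cycle: step 4 state = step 2 state
  -> state at step 7: (7-2) mod 2 = 1, same as step 3 -> [7 9 9]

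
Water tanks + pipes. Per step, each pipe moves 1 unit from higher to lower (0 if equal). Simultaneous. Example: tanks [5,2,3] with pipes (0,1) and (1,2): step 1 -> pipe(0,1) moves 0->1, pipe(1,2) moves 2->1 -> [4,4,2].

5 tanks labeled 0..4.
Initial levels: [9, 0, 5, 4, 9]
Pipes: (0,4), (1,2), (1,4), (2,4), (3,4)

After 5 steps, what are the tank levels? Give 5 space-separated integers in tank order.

Answer: 6 4 4 5 8

Derivation:
Step 1: flows [0=4,2->1,4->1,4->2,4->3] -> levels [9 2 5 5 6]
Step 2: flows [0->4,2->1,4->1,4->2,4->3] -> levels [8 4 5 6 4]
Step 3: flows [0->4,2->1,1=4,2->4,3->4] -> levels [7 5 3 5 7]
Step 4: flows [0=4,1->2,4->1,4->2,4->3] -> levels [7 5 5 6 4]
Step 5: flows [0->4,1=2,1->4,2->4,3->4] -> levels [6 4 4 5 8]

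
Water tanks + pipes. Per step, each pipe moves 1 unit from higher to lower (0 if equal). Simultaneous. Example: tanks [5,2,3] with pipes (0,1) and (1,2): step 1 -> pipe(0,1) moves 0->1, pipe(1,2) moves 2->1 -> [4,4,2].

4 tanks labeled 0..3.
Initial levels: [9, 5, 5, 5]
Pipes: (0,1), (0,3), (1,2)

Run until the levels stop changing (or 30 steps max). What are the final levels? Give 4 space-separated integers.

Step 1: flows [0->1,0->3,1=2] -> levels [7 6 5 6]
Step 2: flows [0->1,0->3,1->2] -> levels [5 6 6 7]
Step 3: flows [1->0,3->0,1=2] -> levels [7 5 6 6]
Step 4: flows [0->1,0->3,2->1] -> levels [5 7 5 7]
Step 5: flows [1->0,3->0,1->2] -> levels [7 5 6 6]
  -> period-2 cycle: step 5 state = step 3 state; never stabilizes
  -> state at step 30: (30-3) mod 2 = 1, same as step 4 -> [5 7 5 7]

Answer: 5 7 5 7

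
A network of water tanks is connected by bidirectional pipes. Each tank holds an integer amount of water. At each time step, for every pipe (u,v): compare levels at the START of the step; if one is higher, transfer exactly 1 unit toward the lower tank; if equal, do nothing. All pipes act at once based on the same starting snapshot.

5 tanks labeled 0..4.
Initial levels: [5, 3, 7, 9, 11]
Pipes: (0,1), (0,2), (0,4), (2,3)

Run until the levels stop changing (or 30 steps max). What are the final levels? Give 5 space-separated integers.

Answer: 7 7 7 7 7

Derivation:
Step 1: flows [0->1,2->0,4->0,3->2] -> levels [6 4 7 8 10]
Step 2: flows [0->1,2->0,4->0,3->2] -> levels [7 5 7 7 9]
Step 3: flows [0->1,0=2,4->0,2=3] -> levels [7 6 7 7 8]
Step 4: flows [0->1,0=2,4->0,2=3] -> levels [7 7 7 7 7]
Step 5: flows [0=1,0=2,0=4,2=3] -> levels [7 7 7 7 7]
  -> stable (no change)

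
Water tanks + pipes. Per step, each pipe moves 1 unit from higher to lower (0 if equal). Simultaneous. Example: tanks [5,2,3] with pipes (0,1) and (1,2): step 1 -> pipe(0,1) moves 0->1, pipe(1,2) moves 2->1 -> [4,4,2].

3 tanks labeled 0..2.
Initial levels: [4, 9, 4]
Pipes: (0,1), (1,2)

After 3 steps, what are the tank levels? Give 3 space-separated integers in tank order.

Step 1: flows [1->0,1->2] -> levels [5 7 5]
Step 2: flows [1->0,1->2] -> levels [6 5 6]
Step 3: flows [0->1,2->1] -> levels [5 7 5]

Answer: 5 7 5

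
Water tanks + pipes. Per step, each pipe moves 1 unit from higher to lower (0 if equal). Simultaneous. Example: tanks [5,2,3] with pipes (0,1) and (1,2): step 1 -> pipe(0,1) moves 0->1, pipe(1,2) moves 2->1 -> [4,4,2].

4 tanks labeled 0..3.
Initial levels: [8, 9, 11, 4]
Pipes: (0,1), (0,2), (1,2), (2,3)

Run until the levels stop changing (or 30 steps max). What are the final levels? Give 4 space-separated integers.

Answer: 8 8 9 7

Derivation:
Step 1: flows [1->0,2->0,2->1,2->3] -> levels [10 9 8 5]
Step 2: flows [0->1,0->2,1->2,2->3] -> levels [8 9 9 6]
Step 3: flows [1->0,2->0,1=2,2->3] -> levels [10 8 7 7]
Step 4: flows [0->1,0->2,1->2,2=3] -> levels [8 8 9 7]
Step 5: flows [0=1,2->0,2->1,2->3] -> levels [9 9 6 8]
Step 6: flows [0=1,0->2,1->2,3->2] -> levels [8 8 9 7]
  -> period-2 cycle: step 6 state = step 4 state; never stabilizes
  -> state at step 30: (30-4) mod 2 = 0, same as step 4 -> [8 8 9 7]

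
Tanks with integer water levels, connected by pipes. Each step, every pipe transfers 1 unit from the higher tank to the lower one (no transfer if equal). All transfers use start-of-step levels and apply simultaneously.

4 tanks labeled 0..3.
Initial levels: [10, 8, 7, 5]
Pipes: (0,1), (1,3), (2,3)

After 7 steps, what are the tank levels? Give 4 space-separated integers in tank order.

Step 1: flows [0->1,1->3,2->3] -> levels [9 8 6 7]
Step 2: flows [0->1,1->3,3->2] -> levels [8 8 7 7]
Step 3: flows [0=1,1->3,2=3] -> levels [8 7 7 8]
Step 4: flows [0->1,3->1,3->2] -> levels [7 9 8 6]
Step 5: flows [1->0,1->3,2->3] -> levels [8 7 7 8]
  -> period-2 cycle: step 5 state = step 3 state
  -> state at step 7: (7-3) mod 2 = 0, same as step 3 -> [8 7 7 8]

Answer: 8 7 7 8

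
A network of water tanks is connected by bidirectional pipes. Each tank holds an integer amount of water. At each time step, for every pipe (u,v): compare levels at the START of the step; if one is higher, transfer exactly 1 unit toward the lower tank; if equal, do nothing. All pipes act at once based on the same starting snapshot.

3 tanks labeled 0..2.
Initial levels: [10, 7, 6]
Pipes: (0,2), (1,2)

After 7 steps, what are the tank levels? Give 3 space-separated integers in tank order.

Answer: 8 8 7

Derivation:
Step 1: flows [0->2,1->2] -> levels [9 6 8]
Step 2: flows [0->2,2->1] -> levels [8 7 8]
Step 3: flows [0=2,2->1] -> levels [8 8 7]
Step 4: flows [0->2,1->2] -> levels [7 7 9]
Step 5: flows [2->0,2->1] -> levels [8 8 7]
  -> period-2 cycle: step 5 state = step 3 state
  -> state at step 7: (7-3) mod 2 = 0, same as step 3 -> [8 8 7]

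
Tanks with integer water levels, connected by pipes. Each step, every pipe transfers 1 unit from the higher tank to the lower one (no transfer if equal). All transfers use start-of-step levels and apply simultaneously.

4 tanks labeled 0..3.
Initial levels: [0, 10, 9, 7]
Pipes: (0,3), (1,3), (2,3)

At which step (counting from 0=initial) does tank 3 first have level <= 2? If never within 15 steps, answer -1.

Step 1: flows [3->0,1->3,2->3] -> levels [1 9 8 8]
Step 2: flows [3->0,1->3,2=3] -> levels [2 8 8 8]
Step 3: flows [3->0,1=3,2=3] -> levels [3 8 8 7]
Step 4: flows [3->0,1->3,2->3] -> levels [4 7 7 8]
Step 5: flows [3->0,3->1,3->2] -> levels [5 8 8 5]
Step 6: flows [0=3,1->3,2->3] -> levels [5 7 7 7]
Step 7: flows [3->0,1=3,2=3] -> levels [6 7 7 6]
Step 8: flows [0=3,1->3,2->3] -> levels [6 6 6 8]
Step 9: flows [3->0,3->1,3->2] -> levels [7 7 7 5]
Step 10: flows [0->3,1->3,2->3] -> levels [6 6 6 8]
  -> period-2 cycle (repeats step 8); tank 3 never drops to <=2
Tank 3 never reaches <=2 within 15 steps

Answer: -1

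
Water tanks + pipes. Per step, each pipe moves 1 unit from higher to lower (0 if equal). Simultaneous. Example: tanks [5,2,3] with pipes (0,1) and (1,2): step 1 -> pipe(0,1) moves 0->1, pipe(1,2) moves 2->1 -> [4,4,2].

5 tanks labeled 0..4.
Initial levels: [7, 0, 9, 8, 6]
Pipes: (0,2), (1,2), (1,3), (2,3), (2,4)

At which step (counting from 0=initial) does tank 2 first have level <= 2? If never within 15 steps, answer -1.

Answer: -1

Derivation:
Step 1: flows [2->0,2->1,3->1,2->3,2->4] -> levels [8 2 5 8 7]
Step 2: flows [0->2,2->1,3->1,3->2,4->2] -> levels [7 4 7 6 6]
Step 3: flows [0=2,2->1,3->1,2->3,2->4] -> levels [7 6 4 6 7]
Step 4: flows [0->2,1->2,1=3,3->2,4->2] -> levels [6 5 8 5 6]
Step 5: flows [2->0,2->1,1=3,2->3,2->4] -> levels [7 6 4 6 7]
  -> period-2 cycle (repeats step 3); tank 2 never drops to <=2
Tank 2 never reaches <=2 within 15 steps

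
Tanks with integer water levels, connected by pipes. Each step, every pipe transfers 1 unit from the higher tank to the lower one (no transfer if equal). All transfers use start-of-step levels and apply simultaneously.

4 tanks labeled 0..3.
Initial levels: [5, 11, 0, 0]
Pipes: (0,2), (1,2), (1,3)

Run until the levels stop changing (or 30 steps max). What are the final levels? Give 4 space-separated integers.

Step 1: flows [0->2,1->2,1->3] -> levels [4 9 2 1]
Step 2: flows [0->2,1->2,1->3] -> levels [3 7 4 2]
Step 3: flows [2->0,1->2,1->3] -> levels [4 5 4 3]
Step 4: flows [0=2,1->2,1->3] -> levels [4 3 5 4]
Step 5: flows [2->0,2->1,3->1] -> levels [5 5 3 3]
Step 6: flows [0->2,1->2,1->3] -> levels [4 3 5 4]
  -> period-2 cycle: step 6 state = step 4 state; never stabilizes
  -> state at step 30: (30-4) mod 2 = 0, same as step 4 -> [4 3 5 4]

Answer: 4 3 5 4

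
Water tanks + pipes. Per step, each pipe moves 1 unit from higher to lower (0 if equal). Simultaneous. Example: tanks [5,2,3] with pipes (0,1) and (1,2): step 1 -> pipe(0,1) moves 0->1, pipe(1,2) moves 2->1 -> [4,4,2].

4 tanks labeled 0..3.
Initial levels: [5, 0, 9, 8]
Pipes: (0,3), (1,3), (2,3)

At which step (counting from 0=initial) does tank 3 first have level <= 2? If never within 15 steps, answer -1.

Step 1: flows [3->0,3->1,2->3] -> levels [6 1 8 7]
Step 2: flows [3->0,3->1,2->3] -> levels [7 2 7 6]
Step 3: flows [0->3,3->1,2->3] -> levels [6 3 6 7]
Step 4: flows [3->0,3->1,3->2] -> levels [7 4 7 4]
Step 5: flows [0->3,1=3,2->3] -> levels [6 4 6 6]
Step 6: flows [0=3,3->1,2=3] -> levels [6 5 6 5]
Step 7: flows [0->3,1=3,2->3] -> levels [5 5 5 7]
Step 8: flows [3->0,3->1,3->2] -> levels [6 6 6 4]
Step 9: flows [0->3,1->3,2->3] -> levels [5 5 5 7]
  -> period-2 cycle (repeats step 7); tank 3 never drops to <=2
Tank 3 never reaches <=2 within 15 steps

Answer: -1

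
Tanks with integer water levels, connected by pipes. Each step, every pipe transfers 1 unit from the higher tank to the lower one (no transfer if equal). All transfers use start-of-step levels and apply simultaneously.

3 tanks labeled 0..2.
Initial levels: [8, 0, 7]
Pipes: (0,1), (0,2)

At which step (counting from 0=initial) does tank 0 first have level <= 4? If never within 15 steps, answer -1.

Answer: -1

Derivation:
Step 1: flows [0->1,0->2] -> levels [6 1 8]
Step 2: flows [0->1,2->0] -> levels [6 2 7]
Step 3: flows [0->1,2->0] -> levels [6 3 6]
Step 4: flows [0->1,0=2] -> levels [5 4 6]
Step 5: flows [0->1,2->0] -> levels [5 5 5]
Step 6: flows [0=1,0=2] -> levels [5 5 5]
  -> stable; tank 0 stays at 5 > 4
Tank 0 never reaches <=4 within 15 steps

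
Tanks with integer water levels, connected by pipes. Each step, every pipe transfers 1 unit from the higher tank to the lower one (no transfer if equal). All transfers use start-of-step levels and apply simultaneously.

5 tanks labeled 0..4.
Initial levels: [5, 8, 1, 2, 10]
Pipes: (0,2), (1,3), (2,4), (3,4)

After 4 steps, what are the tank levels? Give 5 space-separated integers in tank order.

Answer: 5 6 4 5 6

Derivation:
Step 1: flows [0->2,1->3,4->2,4->3] -> levels [4 7 3 4 8]
Step 2: flows [0->2,1->3,4->2,4->3] -> levels [3 6 5 6 6]
Step 3: flows [2->0,1=3,4->2,3=4] -> levels [4 6 5 6 5]
Step 4: flows [2->0,1=3,2=4,3->4] -> levels [5 6 4 5 6]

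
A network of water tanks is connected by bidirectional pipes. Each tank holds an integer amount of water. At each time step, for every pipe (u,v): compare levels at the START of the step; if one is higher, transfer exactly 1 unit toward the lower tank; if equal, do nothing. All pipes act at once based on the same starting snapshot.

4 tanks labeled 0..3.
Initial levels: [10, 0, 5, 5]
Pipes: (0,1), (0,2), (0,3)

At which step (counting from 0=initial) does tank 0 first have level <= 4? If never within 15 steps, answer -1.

Step 1: flows [0->1,0->2,0->3] -> levels [7 1 6 6]
Step 2: flows [0->1,0->2,0->3] -> levels [4 2 7 7]
Tank 0 first reaches <=4 at step 2

Answer: 2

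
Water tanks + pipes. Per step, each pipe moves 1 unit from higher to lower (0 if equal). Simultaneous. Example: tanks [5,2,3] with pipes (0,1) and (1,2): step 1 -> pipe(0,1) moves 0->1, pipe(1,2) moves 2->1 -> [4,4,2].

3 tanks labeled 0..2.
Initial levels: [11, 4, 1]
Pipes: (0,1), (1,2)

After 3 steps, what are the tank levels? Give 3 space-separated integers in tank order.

Step 1: flows [0->1,1->2] -> levels [10 4 2]
Step 2: flows [0->1,1->2] -> levels [9 4 3]
Step 3: flows [0->1,1->2] -> levels [8 4 4]

Answer: 8 4 4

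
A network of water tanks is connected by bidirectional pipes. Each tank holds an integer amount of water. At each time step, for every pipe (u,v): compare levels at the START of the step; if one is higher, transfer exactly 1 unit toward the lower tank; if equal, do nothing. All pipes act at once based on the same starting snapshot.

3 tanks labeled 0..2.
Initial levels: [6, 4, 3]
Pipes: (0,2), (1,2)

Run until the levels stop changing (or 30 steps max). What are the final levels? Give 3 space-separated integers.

Step 1: flows [0->2,1->2] -> levels [5 3 5]
Step 2: flows [0=2,2->1] -> levels [5 4 4]
Step 3: flows [0->2,1=2] -> levels [4 4 5]
Step 4: flows [2->0,2->1] -> levels [5 5 3]
Step 5: flows [0->2,1->2] -> levels [4 4 5]
  -> period-2 cycle: step 5 state = step 3 state; never stabilizes
  -> state at step 30: (30-3) mod 2 = 1, same as step 4 -> [5 5 3]

Answer: 5 5 3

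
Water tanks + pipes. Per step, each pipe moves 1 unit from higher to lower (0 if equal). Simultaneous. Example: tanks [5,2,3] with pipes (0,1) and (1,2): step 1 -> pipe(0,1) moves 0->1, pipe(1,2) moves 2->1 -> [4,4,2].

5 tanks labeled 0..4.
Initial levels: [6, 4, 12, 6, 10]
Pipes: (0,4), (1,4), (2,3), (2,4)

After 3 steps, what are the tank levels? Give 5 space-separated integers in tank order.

Answer: 8 7 8 8 7

Derivation:
Step 1: flows [4->0,4->1,2->3,2->4] -> levels [7 5 10 7 9]
Step 2: flows [4->0,4->1,2->3,2->4] -> levels [8 6 8 8 8]
Step 3: flows [0=4,4->1,2=3,2=4] -> levels [8 7 8 8 7]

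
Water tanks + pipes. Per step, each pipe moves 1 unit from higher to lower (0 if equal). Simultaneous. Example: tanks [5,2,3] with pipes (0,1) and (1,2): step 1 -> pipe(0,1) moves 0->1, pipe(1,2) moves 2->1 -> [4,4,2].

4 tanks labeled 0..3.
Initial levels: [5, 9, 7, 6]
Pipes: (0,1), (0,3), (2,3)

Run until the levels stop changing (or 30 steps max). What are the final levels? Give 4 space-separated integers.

Answer: 6 7 6 8

Derivation:
Step 1: flows [1->0,3->0,2->3] -> levels [7 8 6 6]
Step 2: flows [1->0,0->3,2=3] -> levels [7 7 6 7]
Step 3: flows [0=1,0=3,3->2] -> levels [7 7 7 6]
Step 4: flows [0=1,0->3,2->3] -> levels [6 7 6 8]
Step 5: flows [1->0,3->0,3->2] -> levels [8 6 7 6]
Step 6: flows [0->1,0->3,2->3] -> levels [6 7 6 8]
  -> period-2 cycle: step 6 state = step 4 state; never stabilizes
  -> state at step 30: (30-4) mod 2 = 0, same as step 4 -> [6 7 6 8]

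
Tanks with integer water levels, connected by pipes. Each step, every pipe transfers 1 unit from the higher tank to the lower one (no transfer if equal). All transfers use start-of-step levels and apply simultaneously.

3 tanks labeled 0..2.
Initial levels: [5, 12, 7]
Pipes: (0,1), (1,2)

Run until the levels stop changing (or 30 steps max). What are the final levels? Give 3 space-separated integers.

Answer: 8 8 8

Derivation:
Step 1: flows [1->0,1->2] -> levels [6 10 8]
Step 2: flows [1->0,1->2] -> levels [7 8 9]
Step 3: flows [1->0,2->1] -> levels [8 8 8]
Step 4: flows [0=1,1=2] -> levels [8 8 8]
  -> stable (no change)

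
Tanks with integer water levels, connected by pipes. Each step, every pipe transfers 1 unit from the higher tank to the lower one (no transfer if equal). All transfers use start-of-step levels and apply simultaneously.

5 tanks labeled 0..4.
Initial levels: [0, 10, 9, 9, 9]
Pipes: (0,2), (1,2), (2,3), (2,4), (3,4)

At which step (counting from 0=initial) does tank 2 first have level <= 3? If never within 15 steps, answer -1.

Answer: -1

Derivation:
Step 1: flows [2->0,1->2,2=3,2=4,3=4] -> levels [1 9 9 9 9]
Step 2: flows [2->0,1=2,2=3,2=4,3=4] -> levels [2 9 8 9 9]
Step 3: flows [2->0,1->2,3->2,4->2,3=4] -> levels [3 8 10 8 8]
Step 4: flows [2->0,2->1,2->3,2->4,3=4] -> levels [4 9 6 9 9]
Step 5: flows [2->0,1->2,3->2,4->2,3=4] -> levels [5 8 8 8 8]
Step 6: flows [2->0,1=2,2=3,2=4,3=4] -> levels [6 8 7 8 8]
Step 7: flows [2->0,1->2,3->2,4->2,3=4] -> levels [7 7 9 7 7]
Step 8: flows [2->0,2->1,2->3,2->4,3=4] -> levels [8 8 5 8 8]
Step 9: flows [0->2,1->2,3->2,4->2,3=4] -> levels [7 7 9 7 7]
  -> period-2 cycle (repeats step 7); tank 2 never drops to <=3
Tank 2 never reaches <=3 within 15 steps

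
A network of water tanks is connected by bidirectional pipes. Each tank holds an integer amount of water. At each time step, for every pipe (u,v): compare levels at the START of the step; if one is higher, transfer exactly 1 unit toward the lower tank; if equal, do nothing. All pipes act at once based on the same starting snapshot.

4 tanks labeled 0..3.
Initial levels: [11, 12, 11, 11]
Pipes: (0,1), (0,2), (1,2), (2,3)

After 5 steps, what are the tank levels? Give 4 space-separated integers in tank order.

Step 1: flows [1->0,0=2,1->2,2=3] -> levels [12 10 12 11]
Step 2: flows [0->1,0=2,2->1,2->3] -> levels [11 12 10 12]
Step 3: flows [1->0,0->2,1->2,3->2] -> levels [11 10 13 11]
Step 4: flows [0->1,2->0,2->1,2->3] -> levels [11 12 10 12]
  -> period-2 cycle: step 4 state = step 2 state
  -> state at step 5: (5-2) mod 2 = 1, same as step 3 -> [11 10 13 11]

Answer: 11 10 13 11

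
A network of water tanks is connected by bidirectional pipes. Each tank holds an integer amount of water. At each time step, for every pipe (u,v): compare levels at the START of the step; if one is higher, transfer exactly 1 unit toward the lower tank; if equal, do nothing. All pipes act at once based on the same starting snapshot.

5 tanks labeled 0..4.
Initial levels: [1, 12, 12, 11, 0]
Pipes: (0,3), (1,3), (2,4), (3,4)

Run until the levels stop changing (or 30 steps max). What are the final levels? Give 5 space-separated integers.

Step 1: flows [3->0,1->3,2->4,3->4] -> levels [2 11 11 10 2]
Step 2: flows [3->0,1->3,2->4,3->4] -> levels [3 10 10 9 4]
Step 3: flows [3->0,1->3,2->4,3->4] -> levels [4 9 9 8 6]
Step 4: flows [3->0,1->3,2->4,3->4] -> levels [5 8 8 7 8]
Step 5: flows [3->0,1->3,2=4,4->3] -> levels [6 7 8 8 7]
Step 6: flows [3->0,3->1,2->4,3->4] -> levels [7 8 7 5 9]
Step 7: flows [0->3,1->3,4->2,4->3] -> levels [6 7 8 8 7]
  -> period-2 cycle: step 7 state = step 5 state; never stabilizes
  -> state at step 30: (30-5) mod 2 = 1, same as step 6 -> [7 8 7 5 9]

Answer: 7 8 7 5 9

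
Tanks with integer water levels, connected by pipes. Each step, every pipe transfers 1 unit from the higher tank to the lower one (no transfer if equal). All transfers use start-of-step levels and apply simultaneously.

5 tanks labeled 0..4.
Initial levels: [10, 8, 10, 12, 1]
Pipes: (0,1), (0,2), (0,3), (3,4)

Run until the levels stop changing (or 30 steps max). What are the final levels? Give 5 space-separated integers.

Step 1: flows [0->1,0=2,3->0,3->4] -> levels [10 9 10 10 2]
Step 2: flows [0->1,0=2,0=3,3->4] -> levels [9 10 10 9 3]
Step 3: flows [1->0,2->0,0=3,3->4] -> levels [11 9 9 8 4]
Step 4: flows [0->1,0->2,0->3,3->4] -> levels [8 10 10 8 5]
Step 5: flows [1->0,2->0,0=3,3->4] -> levels [10 9 9 7 6]
Step 6: flows [0->1,0->2,0->3,3->4] -> levels [7 10 10 7 7]
Step 7: flows [1->0,2->0,0=3,3=4] -> levels [9 9 9 7 7]
Step 8: flows [0=1,0=2,0->3,3=4] -> levels [8 9 9 8 7]
Step 9: flows [1->0,2->0,0=3,3->4] -> levels [10 8 8 7 8]
Step 10: flows [0->1,0->2,0->3,4->3] -> levels [7 9 9 9 7]
Step 11: flows [1->0,2->0,3->0,3->4] -> levels [10 8 8 7 8]
  -> period-2 cycle: step 11 state = step 9 state; never stabilizes
  -> state at step 30: (30-9) mod 2 = 1, same as step 10 -> [7 9 9 9 7]

Answer: 7 9 9 9 7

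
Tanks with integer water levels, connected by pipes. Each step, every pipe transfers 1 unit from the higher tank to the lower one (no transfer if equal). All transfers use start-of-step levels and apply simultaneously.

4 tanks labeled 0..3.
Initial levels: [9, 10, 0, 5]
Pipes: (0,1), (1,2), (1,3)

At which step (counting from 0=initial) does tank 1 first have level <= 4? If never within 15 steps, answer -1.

Step 1: flows [1->0,1->2,1->3] -> levels [10 7 1 6]
Step 2: flows [0->1,1->2,1->3] -> levels [9 6 2 7]
Step 3: flows [0->1,1->2,3->1] -> levels [8 7 3 6]
Step 4: flows [0->1,1->2,1->3] -> levels [7 6 4 7]
Step 5: flows [0->1,1->2,3->1] -> levels [6 7 5 6]
Step 6: flows [1->0,1->2,1->3] -> levels [7 4 6 7]
Tank 1 first reaches <=4 at step 6

Answer: 6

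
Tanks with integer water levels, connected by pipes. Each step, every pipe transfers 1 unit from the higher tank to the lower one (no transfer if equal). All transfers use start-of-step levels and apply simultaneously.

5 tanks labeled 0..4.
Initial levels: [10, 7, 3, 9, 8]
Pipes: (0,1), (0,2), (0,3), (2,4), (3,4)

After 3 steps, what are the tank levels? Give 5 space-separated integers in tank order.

Step 1: flows [0->1,0->2,0->3,4->2,3->4] -> levels [7 8 5 9 8]
Step 2: flows [1->0,0->2,3->0,4->2,3->4] -> levels [8 7 7 7 8]
Step 3: flows [0->1,0->2,0->3,4->2,4->3] -> levels [5 8 9 9 6]

Answer: 5 8 9 9 6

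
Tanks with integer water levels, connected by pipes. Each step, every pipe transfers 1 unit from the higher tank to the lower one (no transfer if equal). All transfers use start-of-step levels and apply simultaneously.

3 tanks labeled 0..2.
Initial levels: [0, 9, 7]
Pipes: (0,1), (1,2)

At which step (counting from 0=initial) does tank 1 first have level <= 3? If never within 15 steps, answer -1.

Answer: -1

Derivation:
Step 1: flows [1->0,1->2] -> levels [1 7 8]
Step 2: flows [1->0,2->1] -> levels [2 7 7]
Step 3: flows [1->0,1=2] -> levels [3 6 7]
Step 4: flows [1->0,2->1] -> levels [4 6 6]
Step 5: flows [1->0,1=2] -> levels [5 5 6]
Step 6: flows [0=1,2->1] -> levels [5 6 5]
Step 7: flows [1->0,1->2] -> levels [6 4 6]
Step 8: flows [0->1,2->1] -> levels [5 6 5]
  -> period-2 cycle (repeats step 6); tank 1 never drops to <=3
Tank 1 never reaches <=3 within 15 steps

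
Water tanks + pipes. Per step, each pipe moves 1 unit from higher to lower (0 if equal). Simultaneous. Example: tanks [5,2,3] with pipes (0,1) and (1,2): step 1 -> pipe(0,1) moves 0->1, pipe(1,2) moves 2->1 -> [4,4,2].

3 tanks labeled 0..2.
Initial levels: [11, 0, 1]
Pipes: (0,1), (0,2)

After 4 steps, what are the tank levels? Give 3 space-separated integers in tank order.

Step 1: flows [0->1,0->2] -> levels [9 1 2]
Step 2: flows [0->1,0->2] -> levels [7 2 3]
Step 3: flows [0->1,0->2] -> levels [5 3 4]
Step 4: flows [0->1,0->2] -> levels [3 4 5]

Answer: 3 4 5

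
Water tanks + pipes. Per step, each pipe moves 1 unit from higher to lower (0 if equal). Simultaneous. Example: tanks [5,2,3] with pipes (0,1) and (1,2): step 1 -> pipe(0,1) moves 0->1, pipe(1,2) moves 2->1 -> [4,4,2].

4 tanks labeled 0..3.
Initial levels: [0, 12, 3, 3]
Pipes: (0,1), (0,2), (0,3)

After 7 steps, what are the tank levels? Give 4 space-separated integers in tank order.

Answer: 4 6 4 4

Derivation:
Step 1: flows [1->0,2->0,3->0] -> levels [3 11 2 2]
Step 2: flows [1->0,0->2,0->3] -> levels [2 10 3 3]
Step 3: flows [1->0,2->0,3->0] -> levels [5 9 2 2]
Step 4: flows [1->0,0->2,0->3] -> levels [4 8 3 3]
Step 5: flows [1->0,0->2,0->3] -> levels [3 7 4 4]
Step 6: flows [1->0,2->0,3->0] -> levels [6 6 3 3]
Step 7: flows [0=1,0->2,0->3] -> levels [4 6 4 4]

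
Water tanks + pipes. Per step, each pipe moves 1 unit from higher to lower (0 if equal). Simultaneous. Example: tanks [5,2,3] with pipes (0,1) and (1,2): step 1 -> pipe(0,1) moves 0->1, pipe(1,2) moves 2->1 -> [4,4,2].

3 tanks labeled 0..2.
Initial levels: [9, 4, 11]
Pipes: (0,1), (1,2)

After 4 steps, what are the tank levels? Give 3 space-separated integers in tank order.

Answer: 8 8 8

Derivation:
Step 1: flows [0->1,2->1] -> levels [8 6 10]
Step 2: flows [0->1,2->1] -> levels [7 8 9]
Step 3: flows [1->0,2->1] -> levels [8 8 8]
Step 4: flows [0=1,1=2] -> levels [8 8 8]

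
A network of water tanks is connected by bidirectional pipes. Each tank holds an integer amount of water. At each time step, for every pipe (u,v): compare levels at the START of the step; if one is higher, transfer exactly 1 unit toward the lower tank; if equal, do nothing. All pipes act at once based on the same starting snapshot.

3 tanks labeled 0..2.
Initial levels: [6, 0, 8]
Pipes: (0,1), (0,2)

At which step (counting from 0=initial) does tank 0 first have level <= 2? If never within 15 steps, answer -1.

Step 1: flows [0->1,2->0] -> levels [6 1 7]
Step 2: flows [0->1,2->0] -> levels [6 2 6]
Step 3: flows [0->1,0=2] -> levels [5 3 6]
Step 4: flows [0->1,2->0] -> levels [5 4 5]
Step 5: flows [0->1,0=2] -> levels [4 5 5]
Step 6: flows [1->0,2->0] -> levels [6 4 4]
Step 7: flows [0->1,0->2] -> levels [4 5 5]
  -> period-2 cycle (repeats step 5); tank 0 never drops to <=2
Tank 0 never reaches <=2 within 15 steps

Answer: -1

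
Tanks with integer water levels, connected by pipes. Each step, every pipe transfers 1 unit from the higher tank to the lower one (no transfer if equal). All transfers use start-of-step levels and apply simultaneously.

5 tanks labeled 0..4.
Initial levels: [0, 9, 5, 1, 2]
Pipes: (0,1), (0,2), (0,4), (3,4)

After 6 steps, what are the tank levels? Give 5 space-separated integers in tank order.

Answer: 5 3 3 3 3

Derivation:
Step 1: flows [1->0,2->0,4->0,4->3] -> levels [3 8 4 2 0]
Step 2: flows [1->0,2->0,0->4,3->4] -> levels [4 7 3 1 2]
Step 3: flows [1->0,0->2,0->4,4->3] -> levels [3 6 4 2 2]
Step 4: flows [1->0,2->0,0->4,3=4] -> levels [4 5 3 2 3]
Step 5: flows [1->0,0->2,0->4,4->3] -> levels [3 4 4 3 3]
Step 6: flows [1->0,2->0,0=4,3=4] -> levels [5 3 3 3 3]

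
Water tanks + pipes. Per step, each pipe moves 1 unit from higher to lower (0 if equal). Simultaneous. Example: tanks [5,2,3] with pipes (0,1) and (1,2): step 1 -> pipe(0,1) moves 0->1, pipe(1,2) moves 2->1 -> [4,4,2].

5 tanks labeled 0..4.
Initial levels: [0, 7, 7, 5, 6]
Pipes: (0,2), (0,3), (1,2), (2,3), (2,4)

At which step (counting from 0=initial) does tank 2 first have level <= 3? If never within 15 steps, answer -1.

Step 1: flows [2->0,3->0,1=2,2->3,2->4] -> levels [2 7 4 5 7]
Step 2: flows [2->0,3->0,1->2,3->2,4->2] -> levels [4 6 6 3 6]
Step 3: flows [2->0,0->3,1=2,2->3,2=4] -> levels [4 6 4 5 6]
Step 4: flows [0=2,3->0,1->2,3->2,4->2] -> levels [5 5 7 3 5]
Step 5: flows [2->0,0->3,2->1,2->3,2->4] -> levels [5 6 3 5 6]
Tank 2 first reaches <=3 at step 5

Answer: 5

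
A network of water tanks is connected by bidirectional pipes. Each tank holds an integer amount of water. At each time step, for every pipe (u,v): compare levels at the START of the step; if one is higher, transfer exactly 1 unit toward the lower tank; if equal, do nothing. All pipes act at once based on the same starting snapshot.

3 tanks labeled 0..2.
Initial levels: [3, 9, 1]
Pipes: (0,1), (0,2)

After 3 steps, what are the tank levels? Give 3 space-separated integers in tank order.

Answer: 4 6 3

Derivation:
Step 1: flows [1->0,0->2] -> levels [3 8 2]
Step 2: flows [1->0,0->2] -> levels [3 7 3]
Step 3: flows [1->0,0=2] -> levels [4 6 3]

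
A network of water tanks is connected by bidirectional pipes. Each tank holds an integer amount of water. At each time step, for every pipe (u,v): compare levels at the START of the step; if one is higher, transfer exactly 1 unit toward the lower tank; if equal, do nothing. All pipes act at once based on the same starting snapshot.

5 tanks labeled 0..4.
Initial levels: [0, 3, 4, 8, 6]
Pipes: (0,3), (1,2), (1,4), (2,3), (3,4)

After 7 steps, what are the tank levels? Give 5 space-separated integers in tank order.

Step 1: flows [3->0,2->1,4->1,3->2,3->4] -> levels [1 5 4 5 6]
Step 2: flows [3->0,1->2,4->1,3->2,4->3] -> levels [2 5 6 4 4]
Step 3: flows [3->0,2->1,1->4,2->3,3=4] -> levels [3 5 4 4 5]
Step 4: flows [3->0,1->2,1=4,2=3,4->3] -> levels [4 4 5 4 4]
Step 5: flows [0=3,2->1,1=4,2->3,3=4] -> levels [4 5 3 5 4]
Step 6: flows [3->0,1->2,1->4,3->2,3->4] -> levels [5 3 5 2 6]
Step 7: flows [0->3,2->1,4->1,2->3,4->3] -> levels [4 5 3 5 4]

Answer: 4 5 3 5 4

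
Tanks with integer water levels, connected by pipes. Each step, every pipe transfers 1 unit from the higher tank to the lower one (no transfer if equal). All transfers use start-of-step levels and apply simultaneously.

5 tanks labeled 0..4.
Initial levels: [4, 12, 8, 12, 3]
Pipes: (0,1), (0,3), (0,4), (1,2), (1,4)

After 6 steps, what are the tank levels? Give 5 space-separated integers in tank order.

Answer: 9 9 7 8 6

Derivation:
Step 1: flows [1->0,3->0,0->4,1->2,1->4] -> levels [5 9 9 11 5]
Step 2: flows [1->0,3->0,0=4,1=2,1->4] -> levels [7 7 9 10 6]
Step 3: flows [0=1,3->0,0->4,2->1,1->4] -> levels [7 7 8 9 8]
Step 4: flows [0=1,3->0,4->0,2->1,4->1] -> levels [9 9 7 8 6]
Step 5: flows [0=1,0->3,0->4,1->2,1->4] -> levels [7 7 8 9 8]
  -> period-2 cycle: step 5 state = step 3 state
  -> state at step 6: (6-3) mod 2 = 1, same as step 4 -> [9 9 7 8 6]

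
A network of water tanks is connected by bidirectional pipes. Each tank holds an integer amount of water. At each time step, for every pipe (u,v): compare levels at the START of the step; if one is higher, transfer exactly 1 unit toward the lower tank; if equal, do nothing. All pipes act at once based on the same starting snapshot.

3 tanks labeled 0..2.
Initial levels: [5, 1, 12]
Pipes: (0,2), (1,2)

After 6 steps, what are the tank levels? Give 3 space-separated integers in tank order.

Answer: 6 6 6

Derivation:
Step 1: flows [2->0,2->1] -> levels [6 2 10]
Step 2: flows [2->0,2->1] -> levels [7 3 8]
Step 3: flows [2->0,2->1] -> levels [8 4 6]
Step 4: flows [0->2,2->1] -> levels [7 5 6]
Step 5: flows [0->2,2->1] -> levels [6 6 6]
Step 6: flows [0=2,1=2] -> levels [6 6 6]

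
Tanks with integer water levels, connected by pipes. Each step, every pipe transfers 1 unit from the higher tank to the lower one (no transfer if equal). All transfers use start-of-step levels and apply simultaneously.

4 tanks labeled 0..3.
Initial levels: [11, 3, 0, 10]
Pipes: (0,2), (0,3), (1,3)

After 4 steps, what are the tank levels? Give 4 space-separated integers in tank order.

Answer: 7 7 4 6

Derivation:
Step 1: flows [0->2,0->3,3->1] -> levels [9 4 1 10]
Step 2: flows [0->2,3->0,3->1] -> levels [9 5 2 8]
Step 3: flows [0->2,0->3,3->1] -> levels [7 6 3 8]
Step 4: flows [0->2,3->0,3->1] -> levels [7 7 4 6]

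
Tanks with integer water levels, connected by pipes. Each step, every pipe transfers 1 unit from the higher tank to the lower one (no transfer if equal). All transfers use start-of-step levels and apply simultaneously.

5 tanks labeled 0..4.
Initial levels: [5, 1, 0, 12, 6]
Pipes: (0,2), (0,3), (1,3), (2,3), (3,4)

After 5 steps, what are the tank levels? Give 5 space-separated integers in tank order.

Step 1: flows [0->2,3->0,3->1,3->2,3->4] -> levels [5 2 2 8 7]
Step 2: flows [0->2,3->0,3->1,3->2,3->4] -> levels [5 3 4 4 8]
Step 3: flows [0->2,0->3,3->1,2=3,4->3] -> levels [3 4 5 5 7]
Step 4: flows [2->0,3->0,3->1,2=3,4->3] -> levels [5 5 4 4 6]
Step 5: flows [0->2,0->3,1->3,2=3,4->3] -> levels [3 4 5 7 5]

Answer: 3 4 5 7 5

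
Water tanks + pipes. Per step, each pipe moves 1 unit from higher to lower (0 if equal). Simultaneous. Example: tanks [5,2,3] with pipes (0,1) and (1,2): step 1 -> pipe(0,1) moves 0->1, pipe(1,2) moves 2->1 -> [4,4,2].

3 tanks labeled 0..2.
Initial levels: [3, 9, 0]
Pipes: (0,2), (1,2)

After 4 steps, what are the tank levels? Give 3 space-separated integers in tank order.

Answer: 3 5 4

Derivation:
Step 1: flows [0->2,1->2] -> levels [2 8 2]
Step 2: flows [0=2,1->2] -> levels [2 7 3]
Step 3: flows [2->0,1->2] -> levels [3 6 3]
Step 4: flows [0=2,1->2] -> levels [3 5 4]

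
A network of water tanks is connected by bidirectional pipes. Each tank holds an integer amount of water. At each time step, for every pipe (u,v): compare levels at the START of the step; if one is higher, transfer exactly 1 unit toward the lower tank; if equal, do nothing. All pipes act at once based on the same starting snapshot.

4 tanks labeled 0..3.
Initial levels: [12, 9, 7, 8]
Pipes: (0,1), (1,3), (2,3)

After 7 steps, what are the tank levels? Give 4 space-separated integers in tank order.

Answer: 9 10 9 8

Derivation:
Step 1: flows [0->1,1->3,3->2] -> levels [11 9 8 8]
Step 2: flows [0->1,1->3,2=3] -> levels [10 9 8 9]
Step 3: flows [0->1,1=3,3->2] -> levels [9 10 9 8]
Step 4: flows [1->0,1->3,2->3] -> levels [10 8 8 10]
Step 5: flows [0->1,3->1,3->2] -> levels [9 10 9 8]
  -> period-2 cycle: step 5 state = step 3 state
  -> state at step 7: (7-3) mod 2 = 0, same as step 3 -> [9 10 9 8]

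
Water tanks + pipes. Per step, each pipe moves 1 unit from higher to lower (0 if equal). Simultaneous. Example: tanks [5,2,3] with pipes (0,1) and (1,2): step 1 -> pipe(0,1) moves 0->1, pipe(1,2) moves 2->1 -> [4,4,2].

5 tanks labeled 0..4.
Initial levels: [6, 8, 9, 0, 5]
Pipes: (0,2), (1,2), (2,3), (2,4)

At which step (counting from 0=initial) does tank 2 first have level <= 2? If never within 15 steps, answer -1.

Answer: -1

Derivation:
Step 1: flows [2->0,2->1,2->3,2->4] -> levels [7 9 5 1 6]
Step 2: flows [0->2,1->2,2->3,4->2] -> levels [6 8 7 2 5]
Step 3: flows [2->0,1->2,2->3,2->4] -> levels [7 7 5 3 6]
Step 4: flows [0->2,1->2,2->3,4->2] -> levels [6 6 7 4 5]
Step 5: flows [2->0,2->1,2->3,2->4] -> levels [7 7 3 5 6]
Step 6: flows [0->2,1->2,3->2,4->2] -> levels [6 6 7 4 5]
  -> period-2 cycle (repeats step 4); tank 2 never drops to <=2
Tank 2 never reaches <=2 within 15 steps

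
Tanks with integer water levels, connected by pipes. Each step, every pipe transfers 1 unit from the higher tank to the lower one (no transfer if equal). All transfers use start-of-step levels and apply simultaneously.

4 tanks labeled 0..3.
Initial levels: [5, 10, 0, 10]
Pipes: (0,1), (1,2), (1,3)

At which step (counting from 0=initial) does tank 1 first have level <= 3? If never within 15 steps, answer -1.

Step 1: flows [1->0,1->2,1=3] -> levels [6 8 1 10]
Step 2: flows [1->0,1->2,3->1] -> levels [7 7 2 9]
Step 3: flows [0=1,1->2,3->1] -> levels [7 7 3 8]
Step 4: flows [0=1,1->2,3->1] -> levels [7 7 4 7]
Step 5: flows [0=1,1->2,1=3] -> levels [7 6 5 7]
Step 6: flows [0->1,1->2,3->1] -> levels [6 7 6 6]
Step 7: flows [1->0,1->2,1->3] -> levels [7 4 7 7]
Step 8: flows [0->1,2->1,3->1] -> levels [6 7 6 6]
  -> period-2 cycle (repeats step 6); tank 1 never drops to <=3
Tank 1 never reaches <=3 within 15 steps

Answer: -1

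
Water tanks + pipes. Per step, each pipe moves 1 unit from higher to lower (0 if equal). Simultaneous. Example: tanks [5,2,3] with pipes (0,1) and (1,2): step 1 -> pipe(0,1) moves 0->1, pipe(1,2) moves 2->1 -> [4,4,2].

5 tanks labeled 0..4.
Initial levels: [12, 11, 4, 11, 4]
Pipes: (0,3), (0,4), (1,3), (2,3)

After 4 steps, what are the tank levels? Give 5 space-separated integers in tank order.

Step 1: flows [0->3,0->4,1=3,3->2] -> levels [10 11 5 11 5]
Step 2: flows [3->0,0->4,1=3,3->2] -> levels [10 11 6 9 6]
Step 3: flows [0->3,0->4,1->3,3->2] -> levels [8 10 7 10 7]
Step 4: flows [3->0,0->4,1=3,3->2] -> levels [8 10 8 8 8]

Answer: 8 10 8 8 8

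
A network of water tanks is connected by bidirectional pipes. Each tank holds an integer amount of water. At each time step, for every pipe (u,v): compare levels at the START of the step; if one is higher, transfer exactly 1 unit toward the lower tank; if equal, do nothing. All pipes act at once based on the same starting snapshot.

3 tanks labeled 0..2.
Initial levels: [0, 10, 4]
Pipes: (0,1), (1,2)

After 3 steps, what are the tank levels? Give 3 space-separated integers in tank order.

Answer: 3 5 6

Derivation:
Step 1: flows [1->0,1->2] -> levels [1 8 5]
Step 2: flows [1->0,1->2] -> levels [2 6 6]
Step 3: flows [1->0,1=2] -> levels [3 5 6]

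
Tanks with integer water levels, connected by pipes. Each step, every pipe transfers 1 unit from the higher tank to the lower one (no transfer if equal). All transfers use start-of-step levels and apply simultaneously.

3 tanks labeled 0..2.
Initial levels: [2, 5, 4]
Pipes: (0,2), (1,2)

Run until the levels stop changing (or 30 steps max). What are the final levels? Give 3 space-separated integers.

Step 1: flows [2->0,1->2] -> levels [3 4 4]
Step 2: flows [2->0,1=2] -> levels [4 4 3]
Step 3: flows [0->2,1->2] -> levels [3 3 5]
Step 4: flows [2->0,2->1] -> levels [4 4 3]
  -> period-2 cycle: step 4 state = step 2 state; never stabilizes
  -> state at step 30: (30-2) mod 2 = 0, same as step 2 -> [4 4 3]

Answer: 4 4 3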